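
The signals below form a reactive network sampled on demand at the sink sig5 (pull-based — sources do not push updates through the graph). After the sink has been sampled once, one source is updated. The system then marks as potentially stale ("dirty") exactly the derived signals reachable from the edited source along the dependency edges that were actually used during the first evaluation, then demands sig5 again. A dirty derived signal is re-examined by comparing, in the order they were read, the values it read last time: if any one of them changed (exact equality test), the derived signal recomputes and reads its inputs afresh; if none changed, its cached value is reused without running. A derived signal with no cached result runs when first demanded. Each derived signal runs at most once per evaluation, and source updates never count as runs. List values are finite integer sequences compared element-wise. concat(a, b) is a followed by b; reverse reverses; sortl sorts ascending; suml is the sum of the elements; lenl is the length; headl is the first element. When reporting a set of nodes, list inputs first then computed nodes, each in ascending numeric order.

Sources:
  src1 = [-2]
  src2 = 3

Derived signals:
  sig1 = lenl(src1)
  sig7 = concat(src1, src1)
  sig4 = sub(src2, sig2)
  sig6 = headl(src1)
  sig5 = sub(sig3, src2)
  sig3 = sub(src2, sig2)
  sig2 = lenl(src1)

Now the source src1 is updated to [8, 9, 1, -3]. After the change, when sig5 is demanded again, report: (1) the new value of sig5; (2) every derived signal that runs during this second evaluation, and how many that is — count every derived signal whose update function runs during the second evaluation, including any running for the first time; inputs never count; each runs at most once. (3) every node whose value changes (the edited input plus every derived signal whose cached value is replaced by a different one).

sig5 now evaluates to -4.
Run set: sig2, sig3, sig5 (3 run).
Changed values: src1, sig2, sig3, sig5.

Initial pass — values computed on the first demand:
  sig2 = lenl([-2]) = 1
  sig3 = sub(3, 1) = 2
  sig5 = sub(2, 3) = -1

Second demand — change propagation:
  sig2: re-runs because src1 [-2]->[8, 9, 1, -3]; new result 4.
  sig3: re-runs because sig2 1->4; new result -1.
  sig5: re-runs because sig3 2->-1; new result -4.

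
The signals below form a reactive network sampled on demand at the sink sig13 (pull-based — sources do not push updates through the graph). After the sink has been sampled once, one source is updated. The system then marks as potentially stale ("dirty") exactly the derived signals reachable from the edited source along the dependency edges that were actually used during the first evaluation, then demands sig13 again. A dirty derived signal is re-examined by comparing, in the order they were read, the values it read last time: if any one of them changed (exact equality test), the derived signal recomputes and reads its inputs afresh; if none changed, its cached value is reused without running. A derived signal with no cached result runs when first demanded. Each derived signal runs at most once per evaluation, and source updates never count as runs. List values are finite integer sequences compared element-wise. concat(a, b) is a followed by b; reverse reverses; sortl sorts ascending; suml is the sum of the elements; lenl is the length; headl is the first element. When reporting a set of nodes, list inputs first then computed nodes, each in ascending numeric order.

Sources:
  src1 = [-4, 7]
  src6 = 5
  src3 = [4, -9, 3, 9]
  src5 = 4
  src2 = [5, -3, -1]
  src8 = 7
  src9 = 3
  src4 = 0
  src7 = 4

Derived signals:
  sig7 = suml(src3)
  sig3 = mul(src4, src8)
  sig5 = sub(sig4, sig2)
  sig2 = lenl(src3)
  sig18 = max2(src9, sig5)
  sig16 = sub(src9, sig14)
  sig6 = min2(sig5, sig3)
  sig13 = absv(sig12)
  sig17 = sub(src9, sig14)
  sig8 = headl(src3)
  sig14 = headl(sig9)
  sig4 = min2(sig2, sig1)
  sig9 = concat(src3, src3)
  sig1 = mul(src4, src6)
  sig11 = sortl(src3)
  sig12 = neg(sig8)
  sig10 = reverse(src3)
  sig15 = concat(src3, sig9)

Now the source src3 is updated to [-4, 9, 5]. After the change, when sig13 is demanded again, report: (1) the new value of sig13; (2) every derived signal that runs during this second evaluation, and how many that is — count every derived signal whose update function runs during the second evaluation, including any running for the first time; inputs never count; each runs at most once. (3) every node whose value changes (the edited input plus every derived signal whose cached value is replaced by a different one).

sig13 now evaluates to 4.
Run set: sig8, sig12, sig13 (3 run).
Changed values: src3, sig8, sig12.

Initial pass — values computed on the first demand:
  sig8 = headl([4, -9, 3, 9]) = 4
  sig12 = neg(4) = -4
  sig13 = absv(-4) = 4

Second demand — change propagation:
  sig8: re-runs because src3 [4, -9, 3, 9]->[-4, 9, 5]; new result -4.
  sig12: re-runs because sig8 4->-4; new result 4.
  sig13: re-runs because sig12 -4->4; new result 4 (unchanged).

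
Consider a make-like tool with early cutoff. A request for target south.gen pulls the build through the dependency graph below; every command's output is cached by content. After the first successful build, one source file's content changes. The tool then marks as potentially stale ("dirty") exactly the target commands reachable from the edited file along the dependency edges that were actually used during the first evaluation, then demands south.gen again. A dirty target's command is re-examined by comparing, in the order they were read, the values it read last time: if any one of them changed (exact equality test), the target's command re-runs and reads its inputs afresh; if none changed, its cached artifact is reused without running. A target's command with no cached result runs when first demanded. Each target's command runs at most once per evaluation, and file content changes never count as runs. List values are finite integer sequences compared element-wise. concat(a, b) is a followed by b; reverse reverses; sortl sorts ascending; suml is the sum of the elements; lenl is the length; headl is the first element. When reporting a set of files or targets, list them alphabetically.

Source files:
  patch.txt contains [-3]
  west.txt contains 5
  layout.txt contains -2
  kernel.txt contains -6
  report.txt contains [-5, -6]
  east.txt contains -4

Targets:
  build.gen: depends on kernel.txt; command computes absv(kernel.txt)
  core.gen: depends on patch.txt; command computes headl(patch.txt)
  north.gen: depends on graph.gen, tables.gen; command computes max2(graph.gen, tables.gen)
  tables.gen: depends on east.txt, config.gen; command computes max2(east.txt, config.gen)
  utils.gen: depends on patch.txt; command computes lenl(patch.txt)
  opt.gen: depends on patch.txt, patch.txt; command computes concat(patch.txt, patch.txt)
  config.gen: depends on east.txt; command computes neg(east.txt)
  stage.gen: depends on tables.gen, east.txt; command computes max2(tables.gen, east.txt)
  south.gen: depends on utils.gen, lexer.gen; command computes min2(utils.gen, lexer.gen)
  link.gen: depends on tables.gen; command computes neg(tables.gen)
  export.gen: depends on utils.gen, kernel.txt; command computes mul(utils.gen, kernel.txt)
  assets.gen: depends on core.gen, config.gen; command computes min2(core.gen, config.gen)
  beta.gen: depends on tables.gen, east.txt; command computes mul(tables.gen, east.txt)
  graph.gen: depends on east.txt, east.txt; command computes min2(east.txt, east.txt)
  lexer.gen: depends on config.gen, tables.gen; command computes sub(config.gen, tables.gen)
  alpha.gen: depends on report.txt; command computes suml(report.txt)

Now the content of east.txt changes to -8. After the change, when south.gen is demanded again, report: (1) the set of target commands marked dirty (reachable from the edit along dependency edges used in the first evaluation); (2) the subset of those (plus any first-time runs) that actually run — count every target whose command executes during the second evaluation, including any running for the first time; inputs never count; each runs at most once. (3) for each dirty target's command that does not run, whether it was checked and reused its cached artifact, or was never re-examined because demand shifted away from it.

First demand of the output computes:
  config.gen = neg(-4) = 4
  tables.gen = max2(-4, 4) = 4
  lexer.gen = sub(4, 4) = 0
  utils.gen = lenl([-3]) = 1
  south.gen = min2(1, 0) = 0

After the edit, cleaning proceeds:
  config.gen: a read changed (east.txt -4->-8) — executes, giving 8.
  tables.gen: a read changed (east.txt -4->-8; config.gen 4->8) — executes, giving 8.
  lexer.gen: a read changed (config.gen 4->8; tables.gen 4->8) — executes, giving 0 — identical to its old value.
  south.gen: dirty, but its reads are unchanged (utils.gen unchanged, lexer.gen unchanged); cached 0 stands.

Note the absorption at lexer.gen: it re-runs yet its value is the same, leaving the output's value untouched.

The edit dirties: config.gen, lexer.gen, south.gen, tables.gen.
3 target commands run: config.gen, lexer.gen, tables.gen.
Cache hits after checking: south.gen.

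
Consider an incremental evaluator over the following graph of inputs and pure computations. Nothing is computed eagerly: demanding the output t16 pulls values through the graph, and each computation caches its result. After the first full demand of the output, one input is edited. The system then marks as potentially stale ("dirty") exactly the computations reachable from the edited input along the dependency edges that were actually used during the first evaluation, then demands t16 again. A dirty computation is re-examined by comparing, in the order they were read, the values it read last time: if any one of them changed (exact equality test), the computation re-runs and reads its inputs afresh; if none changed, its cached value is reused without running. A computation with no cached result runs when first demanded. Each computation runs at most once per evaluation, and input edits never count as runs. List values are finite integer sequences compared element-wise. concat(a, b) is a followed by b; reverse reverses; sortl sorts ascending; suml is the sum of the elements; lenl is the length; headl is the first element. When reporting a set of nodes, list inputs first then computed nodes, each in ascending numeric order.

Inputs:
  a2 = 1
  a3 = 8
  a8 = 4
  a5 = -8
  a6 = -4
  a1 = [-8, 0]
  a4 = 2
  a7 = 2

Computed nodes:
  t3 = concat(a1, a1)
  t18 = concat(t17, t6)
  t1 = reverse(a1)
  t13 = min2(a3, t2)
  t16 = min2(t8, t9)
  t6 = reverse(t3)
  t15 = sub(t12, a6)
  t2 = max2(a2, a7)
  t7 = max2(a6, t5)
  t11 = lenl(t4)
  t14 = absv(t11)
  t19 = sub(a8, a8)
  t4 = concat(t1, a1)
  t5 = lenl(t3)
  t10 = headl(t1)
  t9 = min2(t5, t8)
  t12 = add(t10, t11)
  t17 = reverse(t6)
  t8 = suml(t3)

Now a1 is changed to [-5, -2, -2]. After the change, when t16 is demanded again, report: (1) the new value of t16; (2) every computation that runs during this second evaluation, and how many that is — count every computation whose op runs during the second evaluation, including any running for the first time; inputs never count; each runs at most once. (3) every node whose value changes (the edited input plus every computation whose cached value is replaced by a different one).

t16 now evaluates to -18.
Run set: t3, t5, t8, t9, t16 (5 run).
Changed values: a1, t3, t5, t8, t9, t16.

Initial pass — values computed on the first demand:
  t3 = concat([-8, 0], [-8, 0]) = [-8, 0, -8, 0]
  t5 = lenl([-8, 0, -8, 0]) = 4
  t8 = suml([-8, 0, -8, 0]) = -16
  t9 = min2(4, -16) = -16
  t16 = min2(-16, -16) = -16

Second demand — change propagation:
  t3: re-runs because a1 [-8, 0]->[-5, -2, -2]; a1 [-8, 0]->[-5, -2, -2]; new result [-5, -2, -2, -5, -2, -2].
  t5: re-runs because t3 [-8, 0, -8, 0]->[-5, -2, -2, -5, -2, -2]; new result 6.
  t8: re-runs because t3 [-8, 0, -8, 0]->[-5, -2, -2, -5, -2, -2]; new result -18.
  t9: re-runs because t5 4->6; t8 -16->-18; new result -18.
  t16: re-runs because t8 -16->-18; t9 -16->-18; new result -18.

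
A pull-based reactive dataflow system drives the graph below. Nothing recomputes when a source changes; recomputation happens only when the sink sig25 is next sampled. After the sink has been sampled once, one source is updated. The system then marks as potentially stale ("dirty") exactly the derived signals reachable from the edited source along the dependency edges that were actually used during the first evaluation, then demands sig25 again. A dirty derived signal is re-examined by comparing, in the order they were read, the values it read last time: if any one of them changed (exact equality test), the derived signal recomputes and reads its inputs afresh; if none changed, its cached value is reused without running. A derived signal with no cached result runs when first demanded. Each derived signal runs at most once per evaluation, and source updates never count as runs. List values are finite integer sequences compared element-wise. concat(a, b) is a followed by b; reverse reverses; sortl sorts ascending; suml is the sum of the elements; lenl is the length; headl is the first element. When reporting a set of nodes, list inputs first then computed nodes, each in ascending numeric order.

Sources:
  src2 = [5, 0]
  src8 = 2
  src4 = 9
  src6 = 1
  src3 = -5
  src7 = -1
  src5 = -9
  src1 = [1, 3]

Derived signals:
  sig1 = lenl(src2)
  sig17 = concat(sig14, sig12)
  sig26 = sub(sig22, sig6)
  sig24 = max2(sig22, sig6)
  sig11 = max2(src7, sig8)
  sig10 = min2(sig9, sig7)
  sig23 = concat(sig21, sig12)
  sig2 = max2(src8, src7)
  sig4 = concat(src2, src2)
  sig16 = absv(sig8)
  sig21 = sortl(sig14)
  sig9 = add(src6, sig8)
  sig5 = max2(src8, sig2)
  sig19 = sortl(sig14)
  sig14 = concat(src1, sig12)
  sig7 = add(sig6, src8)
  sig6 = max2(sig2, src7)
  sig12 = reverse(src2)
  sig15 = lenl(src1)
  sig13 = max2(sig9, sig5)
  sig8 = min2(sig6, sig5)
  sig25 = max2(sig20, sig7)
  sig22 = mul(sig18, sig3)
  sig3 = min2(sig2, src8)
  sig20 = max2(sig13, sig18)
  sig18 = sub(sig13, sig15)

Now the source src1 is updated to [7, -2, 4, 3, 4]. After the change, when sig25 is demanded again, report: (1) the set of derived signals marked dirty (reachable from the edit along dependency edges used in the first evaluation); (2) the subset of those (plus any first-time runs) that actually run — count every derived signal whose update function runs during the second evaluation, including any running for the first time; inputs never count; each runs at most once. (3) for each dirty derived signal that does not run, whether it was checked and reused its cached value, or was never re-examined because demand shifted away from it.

Marked dirty: sig15, sig18, sig20, sig25.
Derived signals that run: sig15, sig18, sig20 — 3 in total.
Checked but reused from cache: sig25.
Key observation: the change is absorbed at sig20 — it re-runs but produces the same value, and the output's value is unchanged.

First evaluation (everything demanded from the output):
  sig2 = max2(2, -1) = 2
  sig5 = max2(2, 2) = 2
  sig6 = max2(2, -1) = 2
  sig7 = add(2, 2) = 4
  sig8 = min2(2, 2) = 2
  sig9 = add(1, 2) = 3
  sig13 = max2(3, 2) = 3
  sig15 = lenl([1, 3]) = 2
  sig18 = sub(3, 2) = 1
  sig20 = max2(3, 1) = 3
  sig25 = max2(3, 4) = 4

Propagation after the edit:
  sig15: runs — src1 [1, 3]->[7, -2, 4, 3, 4]; result 5.
  sig18: runs — sig15 2->5; result -2.
  sig20: runs — sig18 1->-2; result 3 (same value as before).
  sig25: checked — values it read are unchanged (sig20 unchanged, sig7 unchanged); reused cached 4 without running.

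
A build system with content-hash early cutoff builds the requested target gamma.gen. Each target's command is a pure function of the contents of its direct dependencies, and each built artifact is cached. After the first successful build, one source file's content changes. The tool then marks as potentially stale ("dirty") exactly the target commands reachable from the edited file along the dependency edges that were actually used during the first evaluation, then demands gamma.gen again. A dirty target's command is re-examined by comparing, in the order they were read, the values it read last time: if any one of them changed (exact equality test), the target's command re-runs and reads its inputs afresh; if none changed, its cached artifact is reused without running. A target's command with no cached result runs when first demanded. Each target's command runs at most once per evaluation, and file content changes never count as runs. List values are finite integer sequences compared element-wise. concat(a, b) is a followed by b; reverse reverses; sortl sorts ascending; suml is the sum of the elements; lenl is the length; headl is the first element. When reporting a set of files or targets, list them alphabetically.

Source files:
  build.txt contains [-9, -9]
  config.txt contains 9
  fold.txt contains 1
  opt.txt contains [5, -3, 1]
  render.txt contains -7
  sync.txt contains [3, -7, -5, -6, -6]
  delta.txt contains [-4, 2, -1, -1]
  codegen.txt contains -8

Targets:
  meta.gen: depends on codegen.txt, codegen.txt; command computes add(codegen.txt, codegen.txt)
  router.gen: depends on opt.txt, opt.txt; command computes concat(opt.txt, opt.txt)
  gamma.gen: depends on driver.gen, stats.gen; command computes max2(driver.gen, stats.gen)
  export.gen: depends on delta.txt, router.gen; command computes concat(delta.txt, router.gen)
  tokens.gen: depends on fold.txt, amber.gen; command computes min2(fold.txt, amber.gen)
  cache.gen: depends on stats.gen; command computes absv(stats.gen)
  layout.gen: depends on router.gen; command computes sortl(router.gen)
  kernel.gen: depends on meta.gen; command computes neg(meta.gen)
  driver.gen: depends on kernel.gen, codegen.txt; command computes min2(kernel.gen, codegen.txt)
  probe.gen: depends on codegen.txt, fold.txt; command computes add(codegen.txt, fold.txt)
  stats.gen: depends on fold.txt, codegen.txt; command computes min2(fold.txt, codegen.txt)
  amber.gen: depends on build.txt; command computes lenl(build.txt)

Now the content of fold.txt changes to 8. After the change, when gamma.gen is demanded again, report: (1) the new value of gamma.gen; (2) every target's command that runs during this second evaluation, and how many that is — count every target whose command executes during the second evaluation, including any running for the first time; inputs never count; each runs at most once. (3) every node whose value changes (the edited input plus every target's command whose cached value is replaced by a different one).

First evaluation (everything demanded from the output):
  meta.gen = add(-8, -8) = -16
  kernel.gen = neg(-16) = 16
  driver.gen = min2(16, -8) = -8
  stats.gen = min2(1, -8) = -8
  gamma.gen = max2(-8, -8) = -8

Propagation after the edit:
  stats.gen: runs — fold.txt 1->8; result -8 (same value as before).
  gamma.gen: checked — values it read are unchanged (driver.gen unchanged, stats.gen unchanged); reused cached -8 without running.

Key observation: the change is absorbed at stats.gen — it re-runs but produces the same value, and the output's value is unchanged.

New value of gamma.gen: -8.
Target commands that run: stats.gen — 1 in total.
Values that change: fold.txt.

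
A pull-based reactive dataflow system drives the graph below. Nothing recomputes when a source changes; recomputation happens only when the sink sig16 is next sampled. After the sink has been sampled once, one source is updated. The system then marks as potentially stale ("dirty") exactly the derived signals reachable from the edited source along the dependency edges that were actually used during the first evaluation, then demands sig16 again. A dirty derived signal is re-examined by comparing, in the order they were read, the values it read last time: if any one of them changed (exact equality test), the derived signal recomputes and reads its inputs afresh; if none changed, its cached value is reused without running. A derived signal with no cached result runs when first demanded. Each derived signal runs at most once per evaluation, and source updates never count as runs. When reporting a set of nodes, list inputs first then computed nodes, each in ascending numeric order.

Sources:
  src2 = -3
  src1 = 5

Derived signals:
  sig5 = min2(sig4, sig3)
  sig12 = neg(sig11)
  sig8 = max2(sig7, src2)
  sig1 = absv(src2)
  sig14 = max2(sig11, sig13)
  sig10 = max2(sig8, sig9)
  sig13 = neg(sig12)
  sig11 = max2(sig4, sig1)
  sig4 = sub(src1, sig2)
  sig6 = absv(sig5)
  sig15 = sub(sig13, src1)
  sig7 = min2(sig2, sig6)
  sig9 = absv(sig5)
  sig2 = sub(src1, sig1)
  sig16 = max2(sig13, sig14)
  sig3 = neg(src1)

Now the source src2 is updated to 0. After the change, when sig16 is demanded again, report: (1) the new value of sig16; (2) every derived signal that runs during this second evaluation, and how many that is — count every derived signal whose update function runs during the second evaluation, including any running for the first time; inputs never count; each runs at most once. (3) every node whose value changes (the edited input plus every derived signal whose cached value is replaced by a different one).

First evaluation (everything demanded from the output):
  sig1 = absv(-3) = 3
  sig2 = sub(5, 3) = 2
  sig4 = sub(5, 2) = 3
  sig11 = max2(3, 3) = 3
  sig12 = neg(3) = -3
  sig13 = neg(-3) = 3
  sig14 = max2(3, 3) = 3
  sig16 = max2(3, 3) = 3

Propagation after the edit:
  sig1: runs — src2 -3->0; result 0.
  sig2: runs — sig1 3->0; result 5.
  sig4: runs — sig2 2->5; result 0.
  sig11: runs — sig4 3->0; sig1 3->0; result 0.
  sig12: runs — sig11 3->0; result 0.
  sig13: runs — sig12 -3->0; result 0.
  sig14: runs — sig11 3->0; sig13 3->0; result 0.
  sig16: runs — sig13 3->0; sig14 3->0; result 0.

New value of sig16: 0.
Derived signals that run: sig1, sig2, sig4, sig11, sig12, sig13, sig14, sig16 — 8 in total.
Values that change: src2, sig1, sig2, sig4, sig11, sig12, sig13, sig14, sig16.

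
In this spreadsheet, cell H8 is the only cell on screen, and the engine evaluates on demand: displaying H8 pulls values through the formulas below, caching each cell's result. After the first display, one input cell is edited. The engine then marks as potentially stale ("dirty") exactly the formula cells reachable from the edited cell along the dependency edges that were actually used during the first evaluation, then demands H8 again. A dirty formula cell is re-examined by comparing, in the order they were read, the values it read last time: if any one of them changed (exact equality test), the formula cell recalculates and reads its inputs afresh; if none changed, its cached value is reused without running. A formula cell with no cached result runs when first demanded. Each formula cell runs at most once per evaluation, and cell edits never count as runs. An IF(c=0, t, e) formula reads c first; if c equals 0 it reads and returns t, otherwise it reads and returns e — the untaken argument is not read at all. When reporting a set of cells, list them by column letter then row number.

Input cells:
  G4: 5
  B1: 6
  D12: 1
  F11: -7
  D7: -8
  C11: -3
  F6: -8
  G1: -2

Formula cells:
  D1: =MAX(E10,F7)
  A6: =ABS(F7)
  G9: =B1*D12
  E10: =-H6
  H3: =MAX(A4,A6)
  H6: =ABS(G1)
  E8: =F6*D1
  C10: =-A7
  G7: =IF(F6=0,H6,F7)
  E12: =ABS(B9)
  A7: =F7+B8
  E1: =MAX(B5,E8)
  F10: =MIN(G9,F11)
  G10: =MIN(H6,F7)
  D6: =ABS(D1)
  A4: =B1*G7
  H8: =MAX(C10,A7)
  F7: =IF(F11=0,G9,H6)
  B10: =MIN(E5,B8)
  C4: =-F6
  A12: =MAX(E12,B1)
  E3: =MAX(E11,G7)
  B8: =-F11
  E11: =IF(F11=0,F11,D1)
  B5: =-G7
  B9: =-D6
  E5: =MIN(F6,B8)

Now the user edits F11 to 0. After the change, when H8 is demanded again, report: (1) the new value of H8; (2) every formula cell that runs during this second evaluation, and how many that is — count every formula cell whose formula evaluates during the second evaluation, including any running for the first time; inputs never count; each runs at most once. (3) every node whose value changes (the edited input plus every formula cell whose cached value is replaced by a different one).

H8 now evaluates to 6.
Run set: A7, B8, C10, F7, G9, H8 (6 run).
Changed values: A7, B8, C10, F7, F11, H8.
The important point: the flipped condition pulls in fresh nodes; G9 runs for the first time.

Initial pass — values computed on the first demand:
  B8 = -(-7) = 7
  H6 = ABS(-2) = 2
  F7 = IF(F11=0: F11=-7 -> else branch H6) = 2
  A7 = 2 + 7 = 9
  C10 = -(9) = -9
  H8 = MAX(-9, 9) = 9

Second demand — change propagation:
  B8: re-runs because F11 -7->0; new result 0.
  G9: newly demanded (no cache) — executes and yields 6.
  F7: re-runs because F11 -7->0; new result 6.
  A7: re-runs because F7 2->6; B8 7->0; new result 6.
  C10: re-runs because A7 9->6; new result -6.
  H8: re-runs because C10 -9->-6; A7 9->6; new result 6.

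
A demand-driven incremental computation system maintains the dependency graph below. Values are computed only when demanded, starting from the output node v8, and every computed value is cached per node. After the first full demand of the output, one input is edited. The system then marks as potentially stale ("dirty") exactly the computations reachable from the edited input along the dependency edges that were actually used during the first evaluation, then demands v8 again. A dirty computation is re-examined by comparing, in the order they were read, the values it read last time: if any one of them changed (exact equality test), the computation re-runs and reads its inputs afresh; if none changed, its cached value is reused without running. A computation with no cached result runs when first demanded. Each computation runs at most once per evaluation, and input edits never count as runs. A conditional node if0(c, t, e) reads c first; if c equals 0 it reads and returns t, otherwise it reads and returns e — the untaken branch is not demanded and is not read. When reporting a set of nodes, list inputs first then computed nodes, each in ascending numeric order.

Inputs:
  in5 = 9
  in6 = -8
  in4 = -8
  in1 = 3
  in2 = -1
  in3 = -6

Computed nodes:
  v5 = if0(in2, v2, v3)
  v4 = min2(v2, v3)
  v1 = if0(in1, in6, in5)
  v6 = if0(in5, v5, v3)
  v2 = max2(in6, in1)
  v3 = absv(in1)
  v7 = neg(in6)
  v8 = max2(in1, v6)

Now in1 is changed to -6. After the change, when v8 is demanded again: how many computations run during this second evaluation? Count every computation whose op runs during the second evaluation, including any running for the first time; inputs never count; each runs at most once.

First evaluation (everything demanded from the output):
  v3 = absv(3) = 3
  v6 = if0(in5=9 -> else branch v3) = 3
  v8 = max2(3, 3) = 3

Propagation after the edit:
  v3: runs — in1 3->-6; result 6.
  v6: runs — v3 3->6; result 6.
  v8: runs — in1 3->-6; v6 3->6; result 6.

Computations that run: v3, v6, v8 — 3 in total.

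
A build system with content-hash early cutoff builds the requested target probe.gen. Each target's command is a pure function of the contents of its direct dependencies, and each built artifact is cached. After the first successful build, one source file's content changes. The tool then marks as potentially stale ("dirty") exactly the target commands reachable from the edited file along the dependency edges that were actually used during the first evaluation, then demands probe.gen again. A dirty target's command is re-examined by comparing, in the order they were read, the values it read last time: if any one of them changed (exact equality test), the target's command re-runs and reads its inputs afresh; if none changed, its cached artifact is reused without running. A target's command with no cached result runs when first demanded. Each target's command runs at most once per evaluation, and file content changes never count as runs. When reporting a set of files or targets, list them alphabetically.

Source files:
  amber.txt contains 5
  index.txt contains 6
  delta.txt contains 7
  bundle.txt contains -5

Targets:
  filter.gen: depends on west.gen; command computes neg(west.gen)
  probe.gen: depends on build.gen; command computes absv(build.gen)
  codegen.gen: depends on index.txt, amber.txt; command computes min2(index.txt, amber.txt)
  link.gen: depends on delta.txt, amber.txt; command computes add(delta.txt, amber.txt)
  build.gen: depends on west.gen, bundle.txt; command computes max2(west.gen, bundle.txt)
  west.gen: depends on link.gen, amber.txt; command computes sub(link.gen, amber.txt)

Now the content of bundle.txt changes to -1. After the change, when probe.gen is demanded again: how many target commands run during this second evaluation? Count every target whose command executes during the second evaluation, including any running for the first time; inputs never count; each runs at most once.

Target commands that run: build.gen — 1 in total.
Key observation: the change is absorbed at build.gen — it re-runs but produces the same value, and the output's value is unchanged.

First evaluation (everything demanded from the output):
  link.gen = add(7, 5) = 12
  west.gen = sub(12, 5) = 7
  build.gen = max2(7, -5) = 7
  probe.gen = absv(7) = 7

Propagation after the edit:
  build.gen: runs — bundle.txt -5->-1; result 7 (same value as before).
  probe.gen: checked — values it read are unchanged (build.gen unchanged); reused cached 7 without running.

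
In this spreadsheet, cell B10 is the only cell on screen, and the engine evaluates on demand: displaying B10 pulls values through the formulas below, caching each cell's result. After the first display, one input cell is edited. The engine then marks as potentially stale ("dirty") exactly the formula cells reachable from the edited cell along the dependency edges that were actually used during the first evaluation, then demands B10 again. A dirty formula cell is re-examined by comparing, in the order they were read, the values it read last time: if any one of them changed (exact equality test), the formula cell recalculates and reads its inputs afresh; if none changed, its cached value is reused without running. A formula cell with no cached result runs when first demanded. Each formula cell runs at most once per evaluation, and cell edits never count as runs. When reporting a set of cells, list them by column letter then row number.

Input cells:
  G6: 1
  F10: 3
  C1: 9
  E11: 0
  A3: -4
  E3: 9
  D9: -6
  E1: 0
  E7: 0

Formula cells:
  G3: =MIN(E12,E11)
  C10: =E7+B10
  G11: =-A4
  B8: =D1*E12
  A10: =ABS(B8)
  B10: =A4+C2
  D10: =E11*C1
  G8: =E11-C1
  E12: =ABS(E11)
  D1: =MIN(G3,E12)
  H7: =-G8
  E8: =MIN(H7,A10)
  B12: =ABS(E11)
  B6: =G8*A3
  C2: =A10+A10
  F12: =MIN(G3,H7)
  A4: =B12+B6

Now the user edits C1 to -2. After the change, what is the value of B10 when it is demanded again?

Initial pass — values computed on the first demand:
  B12 = ABS(0) = 0
  E12 = ABS(0) = 0
  G3 = MIN(0, 0) = 0
  D1 = MIN(0, 0) = 0
  B8 = 0 * 0 = 0
  A10 = ABS(0) = 0
  C2 = 0 + 0 = 0
  G8 = 0 - 9 = -9
  B6 = -9 * -4 = 36
  A4 = 0 + 36 = 36
  B10 = 36 + 0 = 36

Second demand — change propagation:
  G8: re-runs because C1 9->-2; new result 2.
  B6: re-runs because G8 -9->2; new result -8.
  A4: re-runs because B6 36->-8; new result -8.
  B10: re-runs because A4 36->-8; new result -8.

B10 now evaluates to -8.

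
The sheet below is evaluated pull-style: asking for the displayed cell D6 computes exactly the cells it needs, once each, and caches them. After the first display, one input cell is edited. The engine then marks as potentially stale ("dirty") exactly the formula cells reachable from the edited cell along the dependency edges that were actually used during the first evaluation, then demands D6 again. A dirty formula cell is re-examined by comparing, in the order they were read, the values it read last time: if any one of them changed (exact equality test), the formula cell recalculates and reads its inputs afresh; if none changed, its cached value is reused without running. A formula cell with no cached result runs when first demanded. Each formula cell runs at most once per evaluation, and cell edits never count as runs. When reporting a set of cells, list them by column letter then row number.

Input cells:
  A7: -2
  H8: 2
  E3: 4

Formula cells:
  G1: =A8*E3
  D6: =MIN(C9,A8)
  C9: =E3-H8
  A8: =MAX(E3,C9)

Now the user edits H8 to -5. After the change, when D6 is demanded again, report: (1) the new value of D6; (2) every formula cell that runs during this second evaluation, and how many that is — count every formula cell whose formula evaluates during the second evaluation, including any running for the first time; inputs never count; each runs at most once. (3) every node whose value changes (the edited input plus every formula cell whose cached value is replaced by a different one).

First demand of the output computes:
  C9 = 4 - 2 = 2
  A8 = MAX(4, 2) = 4
  D6 = MIN(2, 4) = 2

After the edit, cleaning proceeds:
  C9: a read changed (H8 2->-5) — executes, giving 9.
  A8: a read changed (C9 2->9) — executes, giving 9.
  D6: a read changed (C9 2->9; A8 4->9) — executes, giving 9.

Demanding D6 again yields 9.
3 formula cells run: A8, C9, D6.
The nodes whose values change: A8, C9, D6, H8.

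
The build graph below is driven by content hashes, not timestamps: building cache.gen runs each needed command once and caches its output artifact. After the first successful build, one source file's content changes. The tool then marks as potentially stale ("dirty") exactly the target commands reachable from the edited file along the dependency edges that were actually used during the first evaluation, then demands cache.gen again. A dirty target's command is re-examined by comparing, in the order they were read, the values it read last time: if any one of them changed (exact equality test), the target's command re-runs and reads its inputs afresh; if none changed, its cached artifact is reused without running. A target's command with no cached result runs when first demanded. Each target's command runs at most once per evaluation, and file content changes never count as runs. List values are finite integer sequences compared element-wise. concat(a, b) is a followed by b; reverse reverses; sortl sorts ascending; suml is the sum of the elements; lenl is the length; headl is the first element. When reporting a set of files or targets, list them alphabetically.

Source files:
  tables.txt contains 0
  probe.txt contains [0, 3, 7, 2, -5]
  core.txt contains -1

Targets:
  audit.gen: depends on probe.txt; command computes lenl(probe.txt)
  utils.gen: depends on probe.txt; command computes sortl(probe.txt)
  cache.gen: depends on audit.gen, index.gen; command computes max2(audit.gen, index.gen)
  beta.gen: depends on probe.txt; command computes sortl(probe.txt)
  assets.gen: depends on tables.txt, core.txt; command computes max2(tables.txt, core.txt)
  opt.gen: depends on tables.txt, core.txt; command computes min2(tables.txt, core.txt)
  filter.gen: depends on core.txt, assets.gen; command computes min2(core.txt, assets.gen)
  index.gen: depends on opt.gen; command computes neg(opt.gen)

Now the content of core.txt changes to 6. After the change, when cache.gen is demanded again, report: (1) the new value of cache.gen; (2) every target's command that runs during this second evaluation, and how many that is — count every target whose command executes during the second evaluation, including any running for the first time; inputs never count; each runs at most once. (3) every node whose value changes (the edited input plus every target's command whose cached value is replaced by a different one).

cache.gen now evaluates to 5.
Run set: cache.gen, index.gen, opt.gen (3 run).
Changed values: core.txt, index.gen, opt.gen.

Initial pass — values computed on the first demand:
  audit.gen = lenl([0, 3, 7, 2, -5]) = 5
  opt.gen = min2(0, -1) = -1
  index.gen = neg(-1) = 1
  cache.gen = max2(5, 1) = 5

Second demand — change propagation:
  opt.gen: re-runs because core.txt -1->6; new result 0.
  index.gen: re-runs because opt.gen -1->0; new result 0.
  cache.gen: re-runs because index.gen 1->0; new result 5 (unchanged).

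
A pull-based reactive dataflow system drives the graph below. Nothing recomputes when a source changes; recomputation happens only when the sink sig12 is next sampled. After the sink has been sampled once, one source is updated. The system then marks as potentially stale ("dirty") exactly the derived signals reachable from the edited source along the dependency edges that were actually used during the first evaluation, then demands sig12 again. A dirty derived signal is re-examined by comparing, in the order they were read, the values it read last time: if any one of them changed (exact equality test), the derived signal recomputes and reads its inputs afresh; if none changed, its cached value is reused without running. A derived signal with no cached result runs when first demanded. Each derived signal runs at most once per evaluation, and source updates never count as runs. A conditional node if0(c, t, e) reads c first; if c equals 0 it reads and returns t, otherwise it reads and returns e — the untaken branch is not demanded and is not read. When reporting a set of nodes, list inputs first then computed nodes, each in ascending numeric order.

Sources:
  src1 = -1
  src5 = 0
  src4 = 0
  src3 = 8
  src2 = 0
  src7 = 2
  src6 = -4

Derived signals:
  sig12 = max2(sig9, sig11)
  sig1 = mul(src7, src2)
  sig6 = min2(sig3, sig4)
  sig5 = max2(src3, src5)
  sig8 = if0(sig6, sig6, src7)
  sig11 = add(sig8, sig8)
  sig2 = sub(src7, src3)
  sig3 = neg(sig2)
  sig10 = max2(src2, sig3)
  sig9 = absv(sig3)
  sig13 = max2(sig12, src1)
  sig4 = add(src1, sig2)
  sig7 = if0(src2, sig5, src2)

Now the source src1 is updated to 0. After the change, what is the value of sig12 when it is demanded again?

New value of sig12: 6.
Key observation: the change is absorbed at sig8 — it re-runs but produces the same value, and the output's value is unchanged.

First evaluation (everything demanded from the output):
  sig2 = sub(2, 8) = -6
  sig3 = neg(-6) = 6
  sig4 = add(-1, -6) = -7
  sig6 = min2(6, -7) = -7
  sig8 = if0(sig6=-7 -> else branch src7) = 2
  sig9 = absv(6) = 6
  sig11 = add(2, 2) = 4
  sig12 = max2(6, 4) = 6

Propagation after the edit:
  sig4: runs — src1 -1->0; result -6.
  sig6: runs — sig4 -7->-6; result -6.
  sig8: runs — sig6 -7->-6; result 2 (same value as before).
  sig11: checked — values it read are unchanged (sig8 unchanged, sig8 unchanged); reused cached 4 without running.
  sig12: checked — values it read are unchanged (sig9 unchanged, sig11 unchanged); reused cached 6 without running.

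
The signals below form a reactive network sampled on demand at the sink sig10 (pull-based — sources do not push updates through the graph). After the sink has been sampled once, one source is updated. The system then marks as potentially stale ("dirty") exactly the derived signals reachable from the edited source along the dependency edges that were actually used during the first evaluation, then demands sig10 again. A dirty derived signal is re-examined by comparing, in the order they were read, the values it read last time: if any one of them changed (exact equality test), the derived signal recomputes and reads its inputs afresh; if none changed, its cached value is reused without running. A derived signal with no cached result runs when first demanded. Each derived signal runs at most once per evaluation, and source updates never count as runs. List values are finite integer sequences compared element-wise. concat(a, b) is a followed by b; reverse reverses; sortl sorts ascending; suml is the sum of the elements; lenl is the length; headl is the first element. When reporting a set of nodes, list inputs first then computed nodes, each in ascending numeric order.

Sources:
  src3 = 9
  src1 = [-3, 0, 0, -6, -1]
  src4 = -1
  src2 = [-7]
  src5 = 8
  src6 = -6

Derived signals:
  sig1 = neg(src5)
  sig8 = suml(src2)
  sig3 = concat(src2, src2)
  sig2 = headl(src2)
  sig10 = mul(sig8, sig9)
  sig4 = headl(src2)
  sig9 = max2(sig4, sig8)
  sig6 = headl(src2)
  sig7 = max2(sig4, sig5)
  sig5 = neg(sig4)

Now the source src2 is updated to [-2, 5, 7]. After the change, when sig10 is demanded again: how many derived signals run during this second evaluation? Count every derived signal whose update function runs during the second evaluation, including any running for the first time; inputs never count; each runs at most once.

Initial pass — values computed on the first demand:
  sig4 = headl([-7]) = -7
  sig8 = suml([-7]) = -7
  sig9 = max2(-7, -7) = -7
  sig10 = mul(-7, -7) = 49

Second demand — change propagation:
  sig4: re-runs because src2 [-7]->[-2, 5, 7]; new result -2.
  sig8: re-runs because src2 [-7]->[-2, 5, 7]; new result 10.
  sig9: re-runs because sig4 -7->-2; sig8 -7->10; new result 10.
  sig10: re-runs because sig8 -7->10; sig9 -7->10; new result 100.

Run set: sig4, sig8, sig9, sig10 (4 run).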